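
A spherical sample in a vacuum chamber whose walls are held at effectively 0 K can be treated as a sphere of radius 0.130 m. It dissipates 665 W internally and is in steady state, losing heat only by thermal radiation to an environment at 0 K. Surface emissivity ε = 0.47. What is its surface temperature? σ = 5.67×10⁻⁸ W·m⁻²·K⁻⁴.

T ≈ 585 K

Steady state: internal power = radiated power, P = εσA T⁴.
Radiating area A = 4πr² = 0.2124 m².
T⁴ = P/(εσA) = 665/(0.47·5.67×10⁻⁸·0.2124) = 1.175×10¹¹ K⁴.
T = (1.175×10¹¹)^(1/4).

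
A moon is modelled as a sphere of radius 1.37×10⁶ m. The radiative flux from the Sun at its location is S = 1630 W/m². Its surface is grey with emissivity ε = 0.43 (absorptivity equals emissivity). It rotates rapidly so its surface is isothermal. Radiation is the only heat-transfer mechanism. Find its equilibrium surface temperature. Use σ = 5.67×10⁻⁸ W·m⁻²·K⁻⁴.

T ≈ 291 K

At equilibrium, absorbed power = emitted power.
Absorbing cross-section = πr² = 5.896×10¹² m²; emitting surface = 4πr² = 2.359×10¹³ m² (ratio 4).
εS·A_cross = εσ·A_surf·T⁴  ⇒  T⁴ = S/(4σ)   (ε cancels).
T⁴ = 1630/(4·5.67×10⁻⁸) = 7.187×10⁹ K⁴.
T = (7.187×10⁹)^(1/4).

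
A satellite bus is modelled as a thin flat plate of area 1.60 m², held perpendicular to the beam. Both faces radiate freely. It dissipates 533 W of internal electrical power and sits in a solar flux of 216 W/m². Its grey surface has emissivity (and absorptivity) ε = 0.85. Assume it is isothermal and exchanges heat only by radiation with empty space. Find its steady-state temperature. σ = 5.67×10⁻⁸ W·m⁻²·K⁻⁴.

At steady state, absorbed solar power + internal power = radiated power.
Absorbed: α·S·A_cross = 0.85·216·1.600 = 293.8 W (cross-section A).
Total input = 293.8 + 533 = 826.8 W.
Radiated: εσ·A_surf·T⁴ with A_surf = 2A = 3.200 m².
T⁴ = 826.8/(0.85·5.67×10⁻⁸·3.200) = 5.361×10⁹ K⁴.

T ≈ 271 K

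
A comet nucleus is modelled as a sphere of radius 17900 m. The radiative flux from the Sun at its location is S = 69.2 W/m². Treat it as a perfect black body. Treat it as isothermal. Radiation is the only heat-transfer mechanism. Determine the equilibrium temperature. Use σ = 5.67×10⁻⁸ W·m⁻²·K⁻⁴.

At equilibrium, absorbed power = emitted power.
Absorbing cross-section = πr² = 1.007×10⁹ m²; emitting surface = 4πr² = 4.026×10⁹ m² (ratio 4).
S·A_cross = εσ·A_surf·T⁴  ⇒  T⁴ = S/(4σ).
T⁴ = 1.00·69.2/(4·5.67×10⁻⁸) = 3.051×10⁸ K⁴.
T = (3.051×10⁸)^(1/4).

T ≈ 132 K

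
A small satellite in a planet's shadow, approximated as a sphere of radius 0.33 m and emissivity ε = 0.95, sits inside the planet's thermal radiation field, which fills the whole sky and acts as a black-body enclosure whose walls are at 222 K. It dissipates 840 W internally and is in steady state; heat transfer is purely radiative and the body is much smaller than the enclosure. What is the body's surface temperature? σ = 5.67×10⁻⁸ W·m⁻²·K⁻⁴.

For a small grey body in a large enclosure, net radiated power = εσA(T⁴ − T_w⁴).
Steady state: P = εσA(T⁴ − T_w⁴) with A = 4πr² = 1.368 m².
T⁴ = P/(εσA) + T_w⁴ = 840/(0.95·5.67×10⁻⁸·1.368) + (222)⁴
    = 1.140×10¹⁰ + 2.429×10⁹ = 1.382×10¹⁰ K⁴.

T ≈ 343 K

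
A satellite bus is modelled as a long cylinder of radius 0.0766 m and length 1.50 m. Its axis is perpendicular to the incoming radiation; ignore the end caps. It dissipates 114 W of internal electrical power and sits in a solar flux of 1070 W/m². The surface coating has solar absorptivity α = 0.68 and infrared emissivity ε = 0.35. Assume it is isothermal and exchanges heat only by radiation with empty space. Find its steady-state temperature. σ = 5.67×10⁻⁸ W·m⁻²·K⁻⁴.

T ≈ 374 K

At steady state, absorbed solar power + internal power = radiated power.
Absorbed: α·S·A_cross = 0.68·1070·0.2298 = 167.2 W (cross-section 2rL).
Total input = 167.2 + 114 = 281.2 W.
Radiated: εσ·A_surf·T⁴ with A_surf = 2πrL = 0.7219 m².
T⁴ = 281.2/(0.35·5.67×10⁻⁸·0.7219) = 1.963×10¹⁰ K⁴.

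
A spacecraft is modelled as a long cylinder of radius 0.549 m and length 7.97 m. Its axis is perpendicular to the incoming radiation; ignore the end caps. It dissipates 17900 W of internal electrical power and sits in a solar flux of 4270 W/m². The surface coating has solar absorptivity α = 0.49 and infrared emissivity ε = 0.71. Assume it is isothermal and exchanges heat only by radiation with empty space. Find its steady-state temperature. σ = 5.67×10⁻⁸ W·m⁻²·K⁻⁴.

T ≈ 425 K

At steady state, absorbed solar power + internal power = radiated power.
Absorbed: α·S·A_cross = 0.49·4270·8.751 = 18310 W (cross-section 2rL).
Total input = 18310 + 17900 = 36210 W.
Radiated: εσ·A_surf·T⁴ with A_surf = 2πrL = 27.49 m².
T⁴ = 36210/(0.71·5.67×10⁻⁸·27.49) = 3.272×10¹⁰ K⁴.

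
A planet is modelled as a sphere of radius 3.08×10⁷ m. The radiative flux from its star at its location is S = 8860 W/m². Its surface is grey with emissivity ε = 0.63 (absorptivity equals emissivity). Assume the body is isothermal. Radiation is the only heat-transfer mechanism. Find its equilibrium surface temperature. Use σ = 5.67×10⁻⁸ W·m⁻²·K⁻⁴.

At equilibrium, absorbed power = emitted power.
Absorbing cross-section = πr² = 2.980×10¹⁵ m²; emitting surface = 4πr² = 1.192×10¹⁶ m² (ratio 4).
εS·A_cross = εσ·A_surf·T⁴  ⇒  T⁴ = S/(4σ)   (ε cancels).
T⁴ = 8860/(4·5.67×10⁻⁸) = 3.907×10¹⁰ K⁴.
T = (3.907×10¹⁰)^(1/4).

T ≈ 445 K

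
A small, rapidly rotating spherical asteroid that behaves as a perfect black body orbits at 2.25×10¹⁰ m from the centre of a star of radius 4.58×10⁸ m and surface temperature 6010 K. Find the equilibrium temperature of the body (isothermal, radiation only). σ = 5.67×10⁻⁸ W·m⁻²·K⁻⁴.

T ≈ 606 K

The star's surface emits σT_*⁴; at distance d the flux is S = σT_*⁴(R_*/d)².
S = 5.67×10⁻⁸·(6010)⁴·(4.58×10⁸/2.25×10¹⁰)² = 30650 W/m².
For an isothermal sphere T⁴ = (1−a)S/(4σ) = 1.351×10¹¹ K⁴.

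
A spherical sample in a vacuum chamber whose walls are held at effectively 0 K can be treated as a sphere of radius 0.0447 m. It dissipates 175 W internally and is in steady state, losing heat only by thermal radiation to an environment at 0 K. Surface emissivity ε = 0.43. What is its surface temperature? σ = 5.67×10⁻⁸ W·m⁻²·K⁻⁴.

Steady state: internal power = radiated power, P = εσA T⁴.
Radiating area A = 4πr² = 0.02511 m².
T⁴ = P/(εσA) = 175/(0.43·5.67×10⁻⁸·0.02511) = 2.859×10¹¹ K⁴.
T = (2.859×10¹¹)^(1/4).

T ≈ 731 K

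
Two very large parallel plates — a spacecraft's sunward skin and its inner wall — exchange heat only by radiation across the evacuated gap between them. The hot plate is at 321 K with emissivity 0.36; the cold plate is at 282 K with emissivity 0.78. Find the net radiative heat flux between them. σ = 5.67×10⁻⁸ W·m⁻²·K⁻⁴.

For two infinite grey parallel plates, q = σ(T₁⁴ − T₂⁴)/(1/ε₁ + 1/ε₂ − 1).
T₁⁴ − T₂⁴ = 1.062×10¹⁰ − 6.324×10⁹ = 4.293×10⁹ K⁴.
1/ε₁ + 1/ε₂ − 1 = 2.778 + 1.282 − 1 = 3.060.
q = 5.67×10⁻⁸ × 4.293×10⁹ / 3.060.

q ≈ 79.6 W/m²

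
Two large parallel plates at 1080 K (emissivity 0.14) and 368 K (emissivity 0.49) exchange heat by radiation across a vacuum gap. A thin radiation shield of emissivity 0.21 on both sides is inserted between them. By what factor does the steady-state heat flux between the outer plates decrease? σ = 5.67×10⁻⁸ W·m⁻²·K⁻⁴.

factor ≈ 2.04

Without shield: q₀ = σΔ(T⁴)/(1/ε₁+1/ε₂−1) with denominator 8.184.
With shield the two gaps are in series; the resistances add: (1/ε₁+1/ε_s−1)+(1/ε_s+1/ε₂−1) = 10.90+5.803 = 16.71.
Heat-flux ratio q₀/q = 16.71/8.184.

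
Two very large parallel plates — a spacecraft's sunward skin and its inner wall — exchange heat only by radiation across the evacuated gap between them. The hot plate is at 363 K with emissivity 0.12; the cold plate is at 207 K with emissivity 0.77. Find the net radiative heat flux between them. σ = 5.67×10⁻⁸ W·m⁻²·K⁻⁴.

For two infinite grey parallel plates, q = σ(T₁⁴ − T₂⁴)/(1/ε₁ + 1/ε₂ − 1).
T₁⁴ − T₂⁴ = 1.736×10¹⁰ − 1.836×10⁹ = 1.553×10¹⁰ K⁴.
1/ε₁ + 1/ε₂ − 1 = 8.333 + 1.299 − 1 = 8.632.
q = 5.67×10⁻⁸ × 1.553×10¹⁰ / 8.632.

q ≈ 102 W/m²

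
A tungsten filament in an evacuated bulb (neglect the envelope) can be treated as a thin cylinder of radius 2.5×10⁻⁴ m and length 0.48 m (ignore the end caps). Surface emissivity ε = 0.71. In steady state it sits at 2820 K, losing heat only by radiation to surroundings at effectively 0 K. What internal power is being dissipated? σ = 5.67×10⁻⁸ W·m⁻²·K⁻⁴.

P ≈ 1920 W

Steady state: P = εσA T⁴.
A = 2πrL = 7.540×10⁻⁴ m²; T⁴ = (2820)⁴ = 6.324×10¹³ K⁴.
P = 0.71 × 5.67×10⁻⁸ × 7.540×10⁻⁴ × 6.324×10¹³.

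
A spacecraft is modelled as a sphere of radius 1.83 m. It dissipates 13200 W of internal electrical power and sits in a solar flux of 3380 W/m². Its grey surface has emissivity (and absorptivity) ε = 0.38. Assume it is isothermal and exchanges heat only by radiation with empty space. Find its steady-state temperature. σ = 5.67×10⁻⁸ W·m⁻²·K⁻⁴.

At steady state, absorbed solar power + internal power = radiated power.
Absorbed: α·S·A_cross = 0.38·3380·10.52 = 13510 W (cross-section πr²).
Total input = 13510 + 13200 = 26710 W.
Radiated: εσ·A_surf·T⁴ with A_surf = 4πr² = 42.08 m².
T⁴ = 26710/(0.38·5.67×10⁻⁸·42.08) = 2.946×10¹⁰ K⁴.

T ≈ 414 K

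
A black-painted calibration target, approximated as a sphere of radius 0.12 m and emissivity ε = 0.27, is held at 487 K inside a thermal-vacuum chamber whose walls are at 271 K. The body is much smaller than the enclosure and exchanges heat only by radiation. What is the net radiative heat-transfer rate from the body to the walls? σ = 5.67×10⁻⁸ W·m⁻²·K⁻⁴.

For a small grey body in a large enclosure: P_net = εσA(T_body⁴ − T_wall⁴).
A = 4πr² = 0.1810 m²; T_body⁴ − T_wall⁴ = 5.625×10¹⁰ − 5.394×10⁹ = 5.086×10¹⁰ K⁴.
|P_net| = 0.27·5.67×10⁻⁸·0.1810·5.086×10¹⁰.

P_net ≈ 141 W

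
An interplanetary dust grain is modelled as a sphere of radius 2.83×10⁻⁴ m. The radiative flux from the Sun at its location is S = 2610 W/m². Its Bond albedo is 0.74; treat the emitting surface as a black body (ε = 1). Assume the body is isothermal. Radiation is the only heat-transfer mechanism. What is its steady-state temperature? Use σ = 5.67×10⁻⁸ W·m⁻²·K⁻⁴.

T ≈ 234 K

At equilibrium, absorbed power = emitted power.
Absorbing cross-section = πr² = 2.516×10⁻⁷ m²; emitting surface = 4πr² = 1.006×10⁻⁶ m² (ratio 4).
(1−a)S·A_cross = εσ·A_surf·T⁴  ⇒  T⁴ = (1−a)S/(4σ).
T⁴ = 0.260·2610/(4·5.67×10⁻⁸) = 2.992×10⁹ K⁴.
T = (2.992×10⁹)^(1/4).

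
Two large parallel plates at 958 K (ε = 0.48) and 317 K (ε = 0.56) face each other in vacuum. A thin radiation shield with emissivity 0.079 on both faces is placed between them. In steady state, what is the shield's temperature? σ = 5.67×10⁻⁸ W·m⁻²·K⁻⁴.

T_s ≈ 806 K

In steady state the net flux on the hot side equals that on the cold side.
σ(T₁⁴−T_s⁴)/D₁ = σ(T_s⁴−T₂⁴)/D₂, with D₁ = 1/ε₁+1/ε_s−1 = 13.74, D₂ = 1/ε_s+1/ε₂−1 = 13.44.
Solve for T_s⁴: T_s⁴ = (D₂·T₁⁴ + D₁·T₂⁴)/(D₁+D₂) = 4.216×10¹¹ K⁴.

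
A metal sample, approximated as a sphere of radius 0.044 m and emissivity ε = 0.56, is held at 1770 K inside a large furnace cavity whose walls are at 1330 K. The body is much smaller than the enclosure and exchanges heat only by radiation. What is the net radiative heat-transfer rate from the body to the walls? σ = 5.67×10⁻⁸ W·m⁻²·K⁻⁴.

P_net ≈ 5160 W

For a small grey body in a large enclosure: P_net = εσA(T_body⁴ − T_wall⁴).
A = 4πr² = 0.02433 m²; T_body⁴ − T_wall⁴ = 9.815×10¹² − 3.129×10¹² = 6.686×10¹² K⁴.
|P_net| = 0.56·5.67×10⁻⁸·0.02433·6.686×10¹².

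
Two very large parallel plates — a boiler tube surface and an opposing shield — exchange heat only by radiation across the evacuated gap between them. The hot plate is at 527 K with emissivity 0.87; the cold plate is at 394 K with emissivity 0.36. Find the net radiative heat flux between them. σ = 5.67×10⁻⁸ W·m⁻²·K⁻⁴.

q ≈ 1030 W/m²

For two infinite grey parallel plates, q = σ(T₁⁴ − T₂⁴)/(1/ε₁ + 1/ε₂ − 1).
T₁⁴ − T₂⁴ = 7.713×10¹⁰ − 2.410×10¹⁰ = 5.304×10¹⁰ K⁴.
1/ε₁ + 1/ε₂ − 1 = 1.149 + 2.778 − 1 = 2.927.
q = 5.67×10⁻⁸ × 5.304×10¹⁰ / 2.927.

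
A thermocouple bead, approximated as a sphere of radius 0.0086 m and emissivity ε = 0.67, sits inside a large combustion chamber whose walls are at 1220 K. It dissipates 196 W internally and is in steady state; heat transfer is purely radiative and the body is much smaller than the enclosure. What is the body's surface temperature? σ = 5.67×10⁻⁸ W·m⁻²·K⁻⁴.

For a small grey body in a large enclosure, net radiated power = εσA(T⁴ − T_w⁴).
Steady state: P = εσA(T⁴ − T_w⁴) with A = 4πr² = 9.294×10⁻⁴ m².
T⁴ = P/(εσA) + T_w⁴ = 196/(0.67·5.67×10⁻⁸·9.294×10⁻⁴) + (1220)⁴
    = 5.551×10¹² + 2.215×10¹² = 7.767×10¹² K⁴.

T ≈ 1670 K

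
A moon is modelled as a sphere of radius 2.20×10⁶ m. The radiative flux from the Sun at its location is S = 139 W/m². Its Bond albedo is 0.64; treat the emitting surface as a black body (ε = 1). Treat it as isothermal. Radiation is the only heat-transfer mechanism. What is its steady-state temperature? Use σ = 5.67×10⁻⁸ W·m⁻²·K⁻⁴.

At equilibrium, absorbed power = emitted power.
Absorbing cross-section = πr² = 1.521×10¹³ m²; emitting surface = 4πr² = 6.082×10¹³ m² (ratio 4).
(1−a)S·A_cross = εσ·A_surf·T⁴  ⇒  T⁴ = (1−a)S/(4σ).
T⁴ = 0.360·139/(4·5.67×10⁻⁸) = 2.206×10⁸ K⁴.
T = (2.206×10⁸)^(1/4).

T ≈ 122 K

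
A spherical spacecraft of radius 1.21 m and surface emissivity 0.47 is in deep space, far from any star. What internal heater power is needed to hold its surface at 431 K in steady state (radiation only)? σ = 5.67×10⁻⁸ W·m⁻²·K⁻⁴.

P ≈ 16900 W

P = εσ·4πr²·T⁴.
4πr² = 18.40 m²; T⁴ = 3.451×10¹⁰ K⁴.
P = 0.47·5.67×10⁻⁸·18.40·3.451×10¹⁰.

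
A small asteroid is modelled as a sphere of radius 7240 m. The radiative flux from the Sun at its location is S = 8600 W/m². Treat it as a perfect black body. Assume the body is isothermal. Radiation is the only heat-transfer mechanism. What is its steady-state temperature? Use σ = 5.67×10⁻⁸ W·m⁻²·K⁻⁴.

At equilibrium, absorbed power = emitted power.
Absorbing cross-section = πr² = 1.647×10⁸ m²; emitting surface = 4πr² = 6.587×10⁸ m² (ratio 4).
S·A_cross = εσ·A_surf·T⁴  ⇒  T⁴ = S/(4σ).
T⁴ = 1.00·8600/(4·5.67×10⁻⁸) = 3.792×10¹⁰ K⁴.
T = (3.792×10¹⁰)^(1/4).

T ≈ 441 K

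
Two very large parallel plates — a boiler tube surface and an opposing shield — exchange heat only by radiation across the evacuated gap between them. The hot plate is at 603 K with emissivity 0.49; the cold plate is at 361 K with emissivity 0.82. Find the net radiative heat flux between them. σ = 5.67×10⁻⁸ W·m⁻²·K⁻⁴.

q ≈ 2890 W/m²

For two infinite grey parallel plates, q = σ(T₁⁴ − T₂⁴)/(1/ε₁ + 1/ε₂ − 1).
T₁⁴ − T₂⁴ = 1.322×10¹¹ − 1.698×10¹⁰ = 1.152×10¹¹ K⁴.
1/ε₁ + 1/ε₂ − 1 = 2.041 + 1.220 − 1 = 2.260.
q = 5.67×10⁻⁸ × 1.152×10¹¹ / 2.260.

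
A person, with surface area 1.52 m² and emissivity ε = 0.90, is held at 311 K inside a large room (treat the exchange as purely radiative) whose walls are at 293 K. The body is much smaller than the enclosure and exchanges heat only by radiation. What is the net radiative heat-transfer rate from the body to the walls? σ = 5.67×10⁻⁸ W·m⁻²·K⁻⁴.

P_net ≈ 154 W

For a small grey body in a large enclosure: P_net = εσA(T_body⁴ − T_wall⁴).
A = 1.52 m²; T_body⁴ − T_wall⁴ = 9.355×10⁹ − 7.370×10⁹ = 1.985×10⁹ K⁴.
|P_net| = 0.90·5.67×10⁻⁸·1.520·1.985×10⁹.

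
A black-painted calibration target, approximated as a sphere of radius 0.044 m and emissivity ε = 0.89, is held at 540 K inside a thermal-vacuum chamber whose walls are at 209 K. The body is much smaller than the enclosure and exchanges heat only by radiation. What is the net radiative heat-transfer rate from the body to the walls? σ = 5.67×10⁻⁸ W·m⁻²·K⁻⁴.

P_net ≈ 102 W

For a small grey body in a large enclosure: P_net = εσA(T_body⁴ − T_wall⁴).
A = 4πr² = 0.02433 m²; T_body⁴ − T_wall⁴ = 8.503×10¹⁰ − 1.908×10⁹ = 8.312×10¹⁰ K⁴.
|P_net| = 0.89·5.67×10⁻⁸·0.02433·8.312×10¹⁰.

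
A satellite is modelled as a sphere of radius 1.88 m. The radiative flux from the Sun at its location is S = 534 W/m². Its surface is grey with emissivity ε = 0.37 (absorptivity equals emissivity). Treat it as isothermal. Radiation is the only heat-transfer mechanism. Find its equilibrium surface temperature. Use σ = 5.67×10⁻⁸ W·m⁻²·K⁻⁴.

At equilibrium, absorbed power = emitted power.
Absorbing cross-section = πr² = 11.10 m²; emitting surface = 4πr² = 44.41 m² (ratio 4).
εS·A_cross = εσ·A_surf·T⁴  ⇒  T⁴ = S/(4σ)   (ε cancels).
T⁴ = 534/(4·5.67×10⁻⁸) = 2.354×10⁹ K⁴.
T = (2.354×10⁹)^(1/4).

T ≈ 220 K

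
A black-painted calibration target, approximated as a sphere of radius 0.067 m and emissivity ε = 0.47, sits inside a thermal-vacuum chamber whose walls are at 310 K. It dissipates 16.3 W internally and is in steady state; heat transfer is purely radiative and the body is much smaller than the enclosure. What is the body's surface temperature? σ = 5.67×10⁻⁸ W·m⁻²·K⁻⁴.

For a small grey body in a large enclosure, net radiated power = εσA(T⁴ − T_w⁴).
Steady state: P = εσA(T⁴ − T_w⁴) with A = 4πr² = 0.05641 m².
T⁴ = P/(εσA) + T_w⁴ = 16.3/(0.47·5.67×10⁻⁸·0.05641) + (310)⁴
    = 1.084×10¹⁰ + 9.235×10⁹ = 2.008×10¹⁰ K⁴.

T ≈ 376 K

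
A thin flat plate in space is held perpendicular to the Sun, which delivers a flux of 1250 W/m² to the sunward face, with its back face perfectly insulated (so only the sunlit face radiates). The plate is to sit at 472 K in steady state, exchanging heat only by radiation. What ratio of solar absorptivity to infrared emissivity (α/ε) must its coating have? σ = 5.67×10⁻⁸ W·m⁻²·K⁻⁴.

Balance: αS·A = εσ·1A·T⁴ ⇒ α/ε = σT⁴/S.
α/ε = 5.67×10⁻⁸·(472)⁴/1250 = 5.67×10⁻⁸·4.963×10¹⁰/1250.

α/ε ≈ 2.25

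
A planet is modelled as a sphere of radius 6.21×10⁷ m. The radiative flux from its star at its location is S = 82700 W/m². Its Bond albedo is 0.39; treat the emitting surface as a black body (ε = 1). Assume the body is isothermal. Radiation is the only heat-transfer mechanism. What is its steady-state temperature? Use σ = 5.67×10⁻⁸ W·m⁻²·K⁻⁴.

T ≈ 687 K

At equilibrium, absorbed power = emitted power.
Absorbing cross-section = πr² = 1.212×10¹⁶ m²; emitting surface = 4πr² = 4.846×10¹⁶ m² (ratio 4).
(1−a)S·A_cross = εσ·A_surf·T⁴  ⇒  T⁴ = (1−a)S/(4σ).
T⁴ = 0.610·82700/(4·5.67×10⁻⁸) = 2.224×10¹¹ K⁴.
T = (2.224×10¹¹)^(1/4).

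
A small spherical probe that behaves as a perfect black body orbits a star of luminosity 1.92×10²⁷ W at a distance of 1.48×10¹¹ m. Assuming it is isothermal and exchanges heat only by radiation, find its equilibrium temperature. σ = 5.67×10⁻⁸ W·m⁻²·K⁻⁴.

T ≈ 419 K

First find the stellar flux at distance d: S = L/(4πd²) = 1.92×10²⁷/(4π·(1.48×10¹¹)²) = 6975 W/m².
For an isothermal sphere, absorbed (1−a)S·πr² = emitted σ·4πr²·T⁴, so T⁴ = (1−a)S/(4σ).
T⁴ = 1.00·6975/(4·5.67×10⁻⁸) = 3.076×10¹⁰ K⁴.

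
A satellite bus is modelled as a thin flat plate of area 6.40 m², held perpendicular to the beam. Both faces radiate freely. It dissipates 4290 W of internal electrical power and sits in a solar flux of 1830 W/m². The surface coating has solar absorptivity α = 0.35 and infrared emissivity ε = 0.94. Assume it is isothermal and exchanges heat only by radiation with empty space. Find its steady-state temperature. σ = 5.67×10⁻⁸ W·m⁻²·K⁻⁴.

At steady state, absorbed solar power + internal power = radiated power.
Absorbed: α·S·A_cross = 0.35·1830·6.400 = 4099 W (cross-section A).
Total input = 4099 + 4290 = 8389 W.
Radiated: εσ·A_surf·T⁴ with A_surf = 2A = 12.80 m².
T⁴ = 8389/(0.94·5.67×10⁻⁸·12.80) = 1.230×10¹⁰ K⁴.

T ≈ 333 K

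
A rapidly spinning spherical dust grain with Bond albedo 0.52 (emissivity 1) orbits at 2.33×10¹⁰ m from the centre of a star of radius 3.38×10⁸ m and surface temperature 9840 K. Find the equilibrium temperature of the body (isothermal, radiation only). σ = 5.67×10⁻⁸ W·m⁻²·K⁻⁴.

T ≈ 698 K

The star's surface emits σT_*⁴; at distance d the flux is S = σT_*⁴(R_*/d)².
S = 5.67×10⁻⁸·(9840)⁴·(3.38×10⁸/2.33×10¹⁰)² = 1.119×10⁵ W/m².
For an isothermal sphere T⁴ = (1−a)S/(4σ) = 2.367×10¹¹ K⁴.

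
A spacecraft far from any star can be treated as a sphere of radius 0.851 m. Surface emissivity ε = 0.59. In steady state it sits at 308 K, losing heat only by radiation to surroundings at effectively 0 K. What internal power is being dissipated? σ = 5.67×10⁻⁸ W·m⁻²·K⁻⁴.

P ≈ 2740 W

Steady state: P = εσA T⁴.
A = 4πr² = 9.101 m²; T⁴ = (308)⁴ = 8.999×10⁹ K⁴.
P = 0.59 × 5.67×10⁻⁸ × 9.101 × 8.999×10⁹.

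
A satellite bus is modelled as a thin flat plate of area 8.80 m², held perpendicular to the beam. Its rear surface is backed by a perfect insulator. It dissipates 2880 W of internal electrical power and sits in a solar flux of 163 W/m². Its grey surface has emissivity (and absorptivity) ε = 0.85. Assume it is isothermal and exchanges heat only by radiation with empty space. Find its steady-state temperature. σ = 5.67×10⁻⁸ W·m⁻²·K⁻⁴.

At steady state, absorbed solar power + internal power = radiated power.
Absorbed: α·S·A_cross = 0.85·163·8.800 = 1219 W (cross-section A).
Total input = 1219 + 2880 = 4099 W.
Radiated: εσ·A_surf·T⁴ with A_surf = A = 8.800 m².
T⁴ = 4099/(0.85·5.67×10⁻⁸·8.800) = 9.665×10⁹ K⁴.

T ≈ 314 K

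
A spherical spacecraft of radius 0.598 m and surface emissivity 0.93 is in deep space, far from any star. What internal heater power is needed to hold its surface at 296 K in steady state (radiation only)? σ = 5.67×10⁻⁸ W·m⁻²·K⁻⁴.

P ≈ 1820 W

P = εσ·4πr²·T⁴.
4πr² = 4.494 m²; T⁴ = 7.677×10⁹ K⁴.
P = 0.93·5.67×10⁻⁸·4.494·7.677×10⁹.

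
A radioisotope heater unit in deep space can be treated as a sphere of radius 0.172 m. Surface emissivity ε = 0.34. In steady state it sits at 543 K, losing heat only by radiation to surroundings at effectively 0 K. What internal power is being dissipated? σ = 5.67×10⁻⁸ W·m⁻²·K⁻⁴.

P ≈ 623 W

Steady state: P = εσA T⁴.
A = 4πr² = 0.3718 m²; T⁴ = (543)⁴ = 8.694×10¹⁰ K⁴.
P = 0.34 × 5.67×10⁻⁸ × 0.3718 × 8.694×10¹⁰.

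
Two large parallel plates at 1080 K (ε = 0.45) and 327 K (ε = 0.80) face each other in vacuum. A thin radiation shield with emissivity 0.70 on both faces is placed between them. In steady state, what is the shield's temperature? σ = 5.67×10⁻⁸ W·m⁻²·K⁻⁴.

In steady state the net flux on the hot side equals that on the cold side.
σ(T₁⁴−T_s⁴)/D₁ = σ(T_s⁴−T₂⁴)/D₂, with D₁ = 1/ε₁+1/ε_s−1 = 2.651, D₂ = 1/ε_s+1/ε₂−1 = 1.679.
Solve for T_s⁴: T_s⁴ = (D₂·T₁⁴ + D₁·T₂⁴)/(D₁+D₂) = 5.345×10¹¹ K⁴.

T_s ≈ 855 K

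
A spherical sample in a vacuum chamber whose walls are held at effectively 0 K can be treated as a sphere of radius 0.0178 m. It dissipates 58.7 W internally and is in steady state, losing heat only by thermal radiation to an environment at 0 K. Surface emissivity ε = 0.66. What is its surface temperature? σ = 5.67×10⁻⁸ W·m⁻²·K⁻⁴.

T ≈ 792 K

Steady state: internal power = radiated power, P = εσA T⁴.
Radiating area A = 4πr² = 0.003982 m².
T⁴ = P/(εσA) = 58.7/(0.66·5.67×10⁻⁸·0.003982) = 3.940×10¹¹ K⁴.
T = (3.940×10¹¹)^(1/4).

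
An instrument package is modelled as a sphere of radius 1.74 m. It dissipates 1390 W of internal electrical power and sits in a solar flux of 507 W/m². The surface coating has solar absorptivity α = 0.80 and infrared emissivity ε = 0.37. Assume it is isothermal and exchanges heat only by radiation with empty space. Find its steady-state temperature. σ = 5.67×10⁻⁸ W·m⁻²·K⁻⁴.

T ≈ 285 K

At steady state, absorbed solar power + internal power = radiated power.
Absorbed: α·S·A_cross = 0.80·507·9.511 = 3858 W (cross-section πr²).
Total input = 3858 + 1390 = 5248 W.
Radiated: εσ·A_surf·T⁴ with A_surf = 4πr² = 38.05 m².
T⁴ = 5248/(0.37·5.67×10⁻⁸·38.05) = 6.575×10⁹ K⁴.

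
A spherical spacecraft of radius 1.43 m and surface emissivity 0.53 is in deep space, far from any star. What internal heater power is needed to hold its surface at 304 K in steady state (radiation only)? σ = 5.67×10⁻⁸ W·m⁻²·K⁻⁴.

P = εσ·4πr²·T⁴.
4πr² = 25.70 m²; T⁴ = 8.541×10⁹ K⁴.
P = 0.53·5.67×10⁻⁸·25.70·8.541×10⁹.

P ≈ 6600 W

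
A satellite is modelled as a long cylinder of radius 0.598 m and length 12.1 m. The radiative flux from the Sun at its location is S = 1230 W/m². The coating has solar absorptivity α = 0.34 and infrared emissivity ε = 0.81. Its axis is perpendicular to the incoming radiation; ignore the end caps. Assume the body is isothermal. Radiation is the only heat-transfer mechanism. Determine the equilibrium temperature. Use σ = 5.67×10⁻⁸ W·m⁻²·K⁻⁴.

At equilibrium, absorbed power = emitted power.
Absorbing cross-section = 2rL = 14.47 m²; emitting surface = 2πrL = 45.46 m² (ratio π).
αS·A_cross = εσ·A_surf·T⁴  ⇒  T⁴ = αS/(ε·πσ).
T⁴ = 0.340·1230/(0.81·π·5.67×10⁻⁸) = 2.898×10⁹ K⁴.
T = (2.898×10⁹)^(1/4).

T ≈ 232 K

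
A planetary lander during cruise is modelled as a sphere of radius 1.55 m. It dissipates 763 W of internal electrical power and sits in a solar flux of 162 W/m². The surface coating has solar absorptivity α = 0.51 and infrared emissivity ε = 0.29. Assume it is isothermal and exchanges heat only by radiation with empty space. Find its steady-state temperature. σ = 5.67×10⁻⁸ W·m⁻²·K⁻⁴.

T ≈ 230 K

At steady state, absorbed solar power + internal power = radiated power.
Absorbed: α·S·A_cross = 0.51·162·7.548 = 623.6 W (cross-section πr²).
Total input = 623.6 + 763 = 1387 W.
Radiated: εσ·A_surf·T⁴ with A_surf = 4πr² = 30.19 m².
T⁴ = 1387/(0.29·5.67×10⁻⁸·30.19) = 2.793×10⁹ K⁴.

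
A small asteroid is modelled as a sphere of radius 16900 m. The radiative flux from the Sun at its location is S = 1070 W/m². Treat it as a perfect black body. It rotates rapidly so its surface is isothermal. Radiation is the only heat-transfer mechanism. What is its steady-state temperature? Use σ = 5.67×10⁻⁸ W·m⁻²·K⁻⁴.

T ≈ 262 K

At equilibrium, absorbed power = emitted power.
Absorbing cross-section = πr² = 8.973×10⁸ m²; emitting surface = 4πr² = 3.589×10⁹ m² (ratio 4).
S·A_cross = εσ·A_surf·T⁴  ⇒  T⁴ = S/(4σ).
T⁴ = 1.00·1070/(4·5.67×10⁻⁸) = 4.718×10⁹ K⁴.
T = (4.718×10⁹)^(1/4).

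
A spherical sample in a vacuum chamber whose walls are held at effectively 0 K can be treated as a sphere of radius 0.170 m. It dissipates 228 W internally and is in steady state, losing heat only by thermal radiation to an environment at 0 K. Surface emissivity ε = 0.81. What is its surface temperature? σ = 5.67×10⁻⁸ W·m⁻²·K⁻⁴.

Steady state: internal power = radiated power, P = εσA T⁴.
Radiating area A = 4πr² = 0.3632 m².
T⁴ = P/(εσA) = 228/(0.81·5.67×10⁻⁸·0.3632) = 1.367×10¹⁰ K⁴.
T = (1.367×10¹⁰)^(1/4).

T ≈ 342 K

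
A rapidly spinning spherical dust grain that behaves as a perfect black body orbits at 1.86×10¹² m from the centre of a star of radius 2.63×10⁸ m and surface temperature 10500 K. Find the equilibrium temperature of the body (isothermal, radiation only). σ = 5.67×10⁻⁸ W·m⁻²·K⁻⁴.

T ≈ 88.3 K

The star's surface emits σT_*⁴; at distance d the flux is S = σT_*⁴(R_*/d)².
S = 5.67×10⁻⁸·(10500)⁴·(2.63×10⁸/1.86×10¹²)² = 13.78 W/m².
For an isothermal sphere T⁴ = (1−a)S/(4σ) = 6.076×10⁷ K⁴.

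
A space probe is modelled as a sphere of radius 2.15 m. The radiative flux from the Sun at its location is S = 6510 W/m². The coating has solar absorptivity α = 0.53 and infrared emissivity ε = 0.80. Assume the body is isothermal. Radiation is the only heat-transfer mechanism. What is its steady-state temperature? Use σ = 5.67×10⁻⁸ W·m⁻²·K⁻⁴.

At equilibrium, absorbed power = emitted power.
Absorbing cross-section = πr² = 14.52 m²; emitting surface = 4πr² = 58.09 m² (ratio 4).
αS·A_cross = εσ·A_surf·T⁴  ⇒  T⁴ = αS/(ε·4σ).
T⁴ = 0.530·6510/(0.80·4·5.67×10⁻⁸) = 1.902×10¹⁰ K⁴.
T = (1.902×10¹⁰)^(1/4).

T ≈ 371 K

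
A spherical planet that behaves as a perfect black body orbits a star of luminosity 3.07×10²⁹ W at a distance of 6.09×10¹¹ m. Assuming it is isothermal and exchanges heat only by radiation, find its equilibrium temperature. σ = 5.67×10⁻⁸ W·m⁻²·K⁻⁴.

T ≈ 734 K

First find the stellar flux at distance d: S = L/(4πd²) = 3.07×10²⁹/(4π·(6.09×10¹¹)²) = 65870 W/m².
For an isothermal sphere, absorbed (1−a)S·πr² = emitted σ·4πr²·T⁴, so T⁴ = (1−a)S/(4σ).
T⁴ = 1.00·65870/(4·5.67×10⁻⁸) = 2.904×10¹¹ K⁴.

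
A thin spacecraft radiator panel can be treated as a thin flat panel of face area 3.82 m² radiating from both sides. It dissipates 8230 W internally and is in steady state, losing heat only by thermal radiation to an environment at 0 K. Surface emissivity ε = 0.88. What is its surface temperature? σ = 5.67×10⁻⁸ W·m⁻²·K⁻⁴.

T ≈ 383 K

Steady state: internal power = radiated power, P = εσA T⁴.
Radiating area A = 2·3.82 = 7.640 m².
T⁴ = P/(εσA) = 8230/(0.88·5.67×10⁻⁸·7.640) = 2.159×10¹⁰ K⁴.
T = (2.159×10¹⁰)^(1/4).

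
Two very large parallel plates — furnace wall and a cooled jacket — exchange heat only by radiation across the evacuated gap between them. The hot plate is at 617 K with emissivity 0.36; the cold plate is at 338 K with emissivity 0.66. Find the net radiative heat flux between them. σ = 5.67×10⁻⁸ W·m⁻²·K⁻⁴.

q ≈ 2270 W/m²

For two infinite grey parallel plates, q = σ(T₁⁴ − T₂⁴)/(1/ε₁ + 1/ε₂ − 1).
T₁⁴ − T₂⁴ = 1.449×10¹¹ − 1.305×10¹⁰ = 1.319×10¹¹ K⁴.
1/ε₁ + 1/ε₂ − 1 = 2.778 + 1.515 − 1 = 3.293.
q = 5.67×10⁻⁸ × 1.319×10¹¹ / 3.293.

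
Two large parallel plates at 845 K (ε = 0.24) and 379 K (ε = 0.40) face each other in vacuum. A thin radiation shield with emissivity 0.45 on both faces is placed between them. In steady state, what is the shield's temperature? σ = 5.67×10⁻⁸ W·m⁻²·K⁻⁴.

T_s ≈ 685 K

In steady state the net flux on the hot side equals that on the cold side.
σ(T₁⁴−T_s⁴)/D₁ = σ(T_s⁴−T₂⁴)/D₂, with D₁ = 1/ε₁+1/ε_s−1 = 5.389, D₂ = 1/ε_s+1/ε₂−1 = 3.722.
Solve for T_s⁴: T_s⁴ = (D₂·T₁⁴ + D₁·T₂⁴)/(D₁+D₂) = 2.205×10¹¹ K⁴.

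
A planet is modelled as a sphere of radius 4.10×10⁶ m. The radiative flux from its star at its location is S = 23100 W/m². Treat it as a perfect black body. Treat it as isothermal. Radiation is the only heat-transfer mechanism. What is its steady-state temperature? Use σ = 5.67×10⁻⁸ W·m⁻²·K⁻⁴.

T ≈ 565 K

At equilibrium, absorbed power = emitted power.
Absorbing cross-section = πr² = 5.281×10¹³ m²; emitting surface = 4πr² = 2.112×10¹⁴ m² (ratio 4).
S·A_cross = εσ·A_surf·T⁴  ⇒  T⁴ = S/(4σ).
T⁴ = 1.00·23100/(4·5.67×10⁻⁸) = 1.019×10¹¹ K⁴.
T = (1.019×10¹¹)^(1/4).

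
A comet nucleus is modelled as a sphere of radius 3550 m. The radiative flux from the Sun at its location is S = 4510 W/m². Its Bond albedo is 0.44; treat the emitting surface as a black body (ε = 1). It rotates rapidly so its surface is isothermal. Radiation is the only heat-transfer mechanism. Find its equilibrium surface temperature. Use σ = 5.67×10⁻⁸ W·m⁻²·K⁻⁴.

T ≈ 325 K

At equilibrium, absorbed power = emitted power.
Absorbing cross-section = πr² = 3.959×10⁷ m²; emitting surface = 4πr² = 1.584×10⁸ m² (ratio 4).
(1−a)S·A_cross = εσ·A_surf·T⁴  ⇒  T⁴ = (1−a)S/(4σ).
T⁴ = 0.560·4510/(4·5.67×10⁻⁸) = 1.114×10¹⁰ K⁴.
T = (1.114×10¹⁰)^(1/4).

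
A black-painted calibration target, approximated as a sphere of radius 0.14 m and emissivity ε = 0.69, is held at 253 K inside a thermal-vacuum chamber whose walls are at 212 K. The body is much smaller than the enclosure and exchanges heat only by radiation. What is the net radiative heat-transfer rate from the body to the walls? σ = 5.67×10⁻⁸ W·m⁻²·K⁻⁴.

For a small grey body in a large enclosure: P_net = εσA(T_body⁴ − T_wall⁴).
A = 4πr² = 0.2463 m²; T_body⁴ − T_wall⁴ = 4.097×10⁹ − 2.020×10⁹ = 2.077×10⁹ K⁴.
|P_net| = 0.69·5.67×10⁻⁸·0.2463·2.077×10⁹.

P_net ≈ 20.0 W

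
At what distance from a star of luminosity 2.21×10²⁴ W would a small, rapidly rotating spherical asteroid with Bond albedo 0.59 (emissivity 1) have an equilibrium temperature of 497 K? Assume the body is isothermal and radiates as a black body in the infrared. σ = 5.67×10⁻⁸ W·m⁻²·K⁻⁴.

For an isothermal black-emitting sphere, (1−a)S·πr² = σ·4πr²·T⁴ ⇒ S = 4σT⁴/(1−a).
S = 4·5.67×10⁻⁸·(497)⁴/0.410 = 33750 W/m².
Flux falls as S = L/(4πd²), so d = √(L/(4πS)) = √(2.21×10²⁴/(4π·33750)).

d ≈ 2.28×10⁹ m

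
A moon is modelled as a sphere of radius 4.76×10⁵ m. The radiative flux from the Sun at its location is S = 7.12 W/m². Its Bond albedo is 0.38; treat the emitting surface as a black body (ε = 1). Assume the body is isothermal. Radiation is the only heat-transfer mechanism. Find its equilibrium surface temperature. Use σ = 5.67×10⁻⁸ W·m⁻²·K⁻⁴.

At equilibrium, absorbed power = emitted power.
Absorbing cross-section = πr² = 7.118×10¹¹ m²; emitting surface = 4πr² = 2.847×10¹² m² (ratio 4).
(1−a)S·A_cross = εσ·A_surf·T⁴  ⇒  T⁴ = (1−a)S/(4σ).
T⁴ = 0.620·7.12/(4·5.67×10⁻⁸) = 1.946×10⁷ K⁴.
T = (1.946×10⁷)^(1/4).

T ≈ 66.4 K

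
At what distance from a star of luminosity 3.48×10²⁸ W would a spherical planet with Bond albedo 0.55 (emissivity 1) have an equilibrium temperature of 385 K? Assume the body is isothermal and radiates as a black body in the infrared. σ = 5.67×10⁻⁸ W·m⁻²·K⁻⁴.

For an isothermal black-emitting sphere, (1−a)S·πr² = σ·4πr²·T⁴ ⇒ S = 4σT⁴/(1−a).
S = 4·5.67×10⁻⁸·(385)⁴/0.450 = 11070 W/m².
Flux falls as S = L/(4πd²), so d = √(L/(4πS)) = √(3.48×10²⁸/(4π·11070)).

d ≈ 5.00×10¹¹ m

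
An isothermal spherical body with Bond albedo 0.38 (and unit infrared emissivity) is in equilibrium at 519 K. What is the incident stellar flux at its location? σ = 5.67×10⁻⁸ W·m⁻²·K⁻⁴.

(1−a)S·πr² = σ·4πr²·T⁴ ⇒ S = 4σT⁴/(1−a).
S = 4·5.67×10⁻⁸·7.256×10¹⁰/0.620.

S ≈ 26500 W/m²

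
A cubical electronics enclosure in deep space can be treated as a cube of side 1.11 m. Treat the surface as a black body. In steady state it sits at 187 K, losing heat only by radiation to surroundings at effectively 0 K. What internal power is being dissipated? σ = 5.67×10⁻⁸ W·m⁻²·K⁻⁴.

P ≈ 513 W

Steady state: P = εσA T⁴.
A = 6L² = 7.393 m²; T⁴ = (187)⁴ = 1.223×10⁹ K⁴.
P = 1.0 × 5.67×10⁻⁸ × 7.393 × 1.223×10⁹.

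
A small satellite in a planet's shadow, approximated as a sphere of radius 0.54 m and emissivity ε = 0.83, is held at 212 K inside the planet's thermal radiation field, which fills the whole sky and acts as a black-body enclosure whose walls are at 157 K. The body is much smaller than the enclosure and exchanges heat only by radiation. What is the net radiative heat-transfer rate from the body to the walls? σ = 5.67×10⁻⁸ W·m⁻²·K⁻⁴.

For a small grey body in a large enclosure: P_net = εσA(T_body⁴ − T_wall⁴).
A = 4πr² = 3.664 m²; T_body⁴ − T_wall⁴ = 2.020×10⁹ − 6.076×10⁸ = 1.412×10⁹ K⁴.
|P_net| = 0.83·5.67×10⁻⁸·3.664·1.412×10⁹.

P_net ≈ 244 W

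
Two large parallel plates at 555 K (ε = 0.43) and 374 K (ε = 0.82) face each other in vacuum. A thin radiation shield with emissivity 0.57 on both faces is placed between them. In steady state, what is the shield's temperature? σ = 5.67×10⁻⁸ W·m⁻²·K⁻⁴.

T_s ≈ 470 K

In steady state the net flux on the hot side equals that on the cold side.
σ(T₁⁴−T_s⁴)/D₁ = σ(T_s⁴−T₂⁴)/D₂, with D₁ = 1/ε₁+1/ε_s−1 = 3.080, D₂ = 1/ε_s+1/ε₂−1 = 1.974.
Solve for T_s⁴: T_s⁴ = (D₂·T₁⁴ + D₁·T₂⁴)/(D₁+D₂) = 4.898×10¹⁰ K⁴.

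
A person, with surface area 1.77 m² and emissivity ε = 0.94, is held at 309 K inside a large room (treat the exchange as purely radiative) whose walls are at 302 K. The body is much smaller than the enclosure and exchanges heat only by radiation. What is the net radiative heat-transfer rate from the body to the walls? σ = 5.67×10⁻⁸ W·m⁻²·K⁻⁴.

For a small grey body in a large enclosure: P_net = εσA(T_body⁴ − T_wall⁴).
A = 1.77 m²; T_body⁴ − T_wall⁴ = 9.117×10⁹ − 8.318×10⁹ = 7.985×10⁸ K⁴.
|P_net| = 0.94·5.67×10⁻⁸·1.770·7.985×10⁸.

P_net ≈ 75.3 W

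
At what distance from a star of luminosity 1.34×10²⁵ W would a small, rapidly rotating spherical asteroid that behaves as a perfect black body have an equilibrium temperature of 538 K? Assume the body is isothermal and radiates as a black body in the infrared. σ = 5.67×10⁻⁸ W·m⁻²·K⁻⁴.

d ≈ 7.49×10⁹ m

For an isothermal black-emitting sphere, (1−a)S·πr² = σ·4πr²·T⁴ ⇒ S = 4σT⁴/(1−a).
S = 4·5.67×10⁻⁸·(538)⁴/1.00 = 19000 W/m².
Flux falls as S = L/(4πd²), so d = √(L/(4πS)) = √(1.34×10²⁵/(4π·19000)).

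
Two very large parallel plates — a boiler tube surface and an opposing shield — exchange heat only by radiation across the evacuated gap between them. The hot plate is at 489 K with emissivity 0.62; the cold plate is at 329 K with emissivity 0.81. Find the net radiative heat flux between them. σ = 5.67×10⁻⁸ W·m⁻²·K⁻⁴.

q ≈ 1400 W/m²

For two infinite grey parallel plates, q = σ(T₁⁴ − T₂⁴)/(1/ε₁ + 1/ε₂ − 1).
T₁⁴ − T₂⁴ = 5.718×10¹⁰ − 1.172×10¹⁰ = 4.546×10¹⁰ K⁴.
1/ε₁ + 1/ε₂ − 1 = 1.613 + 1.235 − 1 = 1.847.
q = 5.67×10⁻⁸ × 4.546×10¹⁰ / 1.847.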